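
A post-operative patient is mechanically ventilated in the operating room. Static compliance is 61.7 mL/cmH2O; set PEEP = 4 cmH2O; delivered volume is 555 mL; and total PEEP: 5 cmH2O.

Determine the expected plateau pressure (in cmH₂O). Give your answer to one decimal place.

14.0

End-expiratory occlusion gives total PEEP = 5 cmH2O (intrinsic PEEP = 5 − 4 = 1). Use total PEEP for the elastic gradient.
Pplat = PEEPtotal + Vt / Cstat = 5 + 555 / 61.7 = 5 + 8.995 = 13.995 cmH2O.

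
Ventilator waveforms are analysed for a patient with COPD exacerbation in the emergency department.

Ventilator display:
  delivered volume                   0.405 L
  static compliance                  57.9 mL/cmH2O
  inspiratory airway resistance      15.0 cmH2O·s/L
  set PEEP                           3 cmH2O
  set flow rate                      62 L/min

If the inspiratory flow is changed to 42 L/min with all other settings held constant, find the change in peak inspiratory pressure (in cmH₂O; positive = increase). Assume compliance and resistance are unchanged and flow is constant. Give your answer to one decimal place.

Flow: 62 L/min ÷ 60 = 1.0333 L/s.
New flow: 42 L/min ÷ 60 = 0.7 L/s.
PIP = Vt/C + R·V̇ + PEEP (constant-flow equation of motion).
Only the resistive term changes: ΔPIP = R × ΔV̇ = 15.0 × (0.7 − 1.0333) = 15.0 × -0.3333 = -5.0 cmH2O.

-5.0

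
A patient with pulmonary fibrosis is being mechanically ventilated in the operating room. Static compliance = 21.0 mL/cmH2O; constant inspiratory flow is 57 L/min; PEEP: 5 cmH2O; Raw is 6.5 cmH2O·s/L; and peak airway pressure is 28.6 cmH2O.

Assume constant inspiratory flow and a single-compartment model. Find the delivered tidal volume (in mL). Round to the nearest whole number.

Flow: 57 L/min ÷ 60 = 0.95 L/s.
Equation of motion (constant flow): PIP = Vt/C + R·V̇ + PEEP.
Vt/C = PIP − R·V̇ − PEEP = 28.6 − 6.175 − 5 = 17.425 cmH2O.
Vt = C × 17.425 = 21.0 × 17.425 = 365.93 mL.

366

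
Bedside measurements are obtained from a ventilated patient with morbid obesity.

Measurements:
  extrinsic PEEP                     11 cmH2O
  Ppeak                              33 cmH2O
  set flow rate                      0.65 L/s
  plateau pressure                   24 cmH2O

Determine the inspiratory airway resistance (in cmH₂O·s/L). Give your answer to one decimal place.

Raw = (PIP − Pplat) / flow = (33 − 24) / 0.65 = 9.0 / 0.65 = 13.846 cmH2O·s/L.

13.8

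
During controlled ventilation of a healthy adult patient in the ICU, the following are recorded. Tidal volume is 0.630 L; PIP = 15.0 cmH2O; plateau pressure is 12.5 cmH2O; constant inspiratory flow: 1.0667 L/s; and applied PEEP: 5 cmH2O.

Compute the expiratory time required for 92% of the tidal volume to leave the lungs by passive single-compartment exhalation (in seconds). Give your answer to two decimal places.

0.50

R = (PIP − Pplat)/V̇ = (15.0 − 12.5) / 1.0667 = 2.5/1.0667 = 2.344 cmH2O·s/L.
C = Vt/(Pplat − PEEP) = 630.0 / (12.5 − 5) = 630.0/7.5 = 84.0 mL/cmH2O.
τ = R × C = 2.344 × 0.084 L/cmH2O = 0.1969 s.
t = −τ·ln(1 − 0.92) = −0.1969·ln(0.08) = 0.4973 s.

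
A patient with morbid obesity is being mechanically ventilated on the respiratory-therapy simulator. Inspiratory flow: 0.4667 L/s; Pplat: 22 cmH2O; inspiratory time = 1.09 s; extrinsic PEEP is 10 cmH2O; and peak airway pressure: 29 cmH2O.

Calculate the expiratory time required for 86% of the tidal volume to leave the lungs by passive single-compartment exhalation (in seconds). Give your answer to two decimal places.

1.25

Vt = flow × Ti = 0.4667 L/s × 1.09 s × 1000 mL/L = 508.7 mL.
R = (PIP − Pplat)/V̇ = (29 − 22) / 0.4667 = 7.0/0.4667 = 14.999 cmH2O·s/L.
C = Vt/(Pplat − PEEP) = 508.7 / (22 − 10) = 508.7/12.0 = 42.392 mL/cmH2O.
τ = R × C = 14.999 × 0.04239 L/cmH2O = 0.6358 s.
t = −τ·ln(1 − 0.86) = −0.6358·ln(0.14) = 1.25 s.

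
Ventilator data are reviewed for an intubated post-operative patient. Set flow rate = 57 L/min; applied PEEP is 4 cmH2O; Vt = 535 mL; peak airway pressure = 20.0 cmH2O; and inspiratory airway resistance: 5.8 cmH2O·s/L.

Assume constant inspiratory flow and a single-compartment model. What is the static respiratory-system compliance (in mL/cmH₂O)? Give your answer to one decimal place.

Flow: 57 L/min ÷ 60 = 0.95 L/s.
Equation of motion (constant flow): PIP = Vt/C + R·V̇ + PEEP.
Vt/C = PIP − R·V̇ − PEEP = 20.0 − 5.8×0.95 − 4 = 20.0 − 5.51 − 4 = 10.49 cmH2O.
C = Vt / 10.49 = 535 / 10.49 = 51.001 mL/cmH2O.

51.0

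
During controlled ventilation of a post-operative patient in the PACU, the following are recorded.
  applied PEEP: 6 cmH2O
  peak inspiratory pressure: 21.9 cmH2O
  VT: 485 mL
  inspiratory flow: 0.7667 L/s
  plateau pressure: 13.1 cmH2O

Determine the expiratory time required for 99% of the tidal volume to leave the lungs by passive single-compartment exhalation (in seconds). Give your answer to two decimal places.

R = (PIP − Pplat)/V̇ = (21.9 − 13.1) / 0.7667 = 8.8/0.7667 = 11.478 cmH2O·s/L.
C = Vt/(Pplat − PEEP) = 485.0 / (13.1 − 6) = 485.0/7.1 = 68.31 mL/cmH2O.
τ = R × C = 11.478 × 0.06831 L/cmH2O = 0.7841 s.
t = −τ·ln(1 − 0.99) = −0.7841·ln(0.01) = 3.611 s.

3.61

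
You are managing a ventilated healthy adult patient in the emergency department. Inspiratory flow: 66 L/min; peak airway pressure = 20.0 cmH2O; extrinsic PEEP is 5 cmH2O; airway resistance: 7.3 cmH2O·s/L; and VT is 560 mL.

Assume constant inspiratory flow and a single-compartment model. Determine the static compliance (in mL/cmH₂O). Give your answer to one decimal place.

80.3

Flow: 66 L/min ÷ 60 = 1.1 L/s.
Equation of motion (constant flow): PIP = Vt/C + R·V̇ + PEEP.
Vt/C = PIP − R·V̇ − PEEP = 20.0 − 7.3×1.1 − 5 = 20.0 − 8.03 − 5 = 6.97 cmH2O.
C = Vt / 6.97 = 560 / 6.97 = 80.344 mL/cmH2O.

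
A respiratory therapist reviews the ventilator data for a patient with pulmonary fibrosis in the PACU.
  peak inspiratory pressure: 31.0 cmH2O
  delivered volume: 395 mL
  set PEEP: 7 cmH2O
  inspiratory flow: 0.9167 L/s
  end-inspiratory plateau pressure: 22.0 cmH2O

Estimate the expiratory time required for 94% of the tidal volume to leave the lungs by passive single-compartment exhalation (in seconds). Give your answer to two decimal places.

R = (PIP − Pplat)/V̇ = (31.0 − 22.0) / 0.9167 = 9.0/0.9167 = 9.818 cmH2O·s/L.
C = Vt/(Pplat − PEEP) = 395.0 / (22.0 − 7) = 395.0/15.0 = 26.333 mL/cmH2O.
τ = R × C = 9.818 × 0.02633 L/cmH2O = 0.2585 s.
t = −τ·ln(1 − 0.94) = −0.2585·ln(0.06) = 0.7273 s.

0.73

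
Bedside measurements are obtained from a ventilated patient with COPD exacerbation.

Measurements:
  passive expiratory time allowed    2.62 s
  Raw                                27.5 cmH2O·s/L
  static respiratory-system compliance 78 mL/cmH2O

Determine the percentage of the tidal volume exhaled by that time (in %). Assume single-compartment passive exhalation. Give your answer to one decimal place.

70.5

τ = R × C = 27.5 × 78 mL/cmH2O = 27.5 × 0.078 L/cmH2O = 2.145 s.
Passive exhalation: V(t)/V₀ = e^(−t/τ) = e^(−2.62/2.145) = 0.2948.
Fraction exhaled = 1 − 0.2948 = 0.7052 → 70.52%.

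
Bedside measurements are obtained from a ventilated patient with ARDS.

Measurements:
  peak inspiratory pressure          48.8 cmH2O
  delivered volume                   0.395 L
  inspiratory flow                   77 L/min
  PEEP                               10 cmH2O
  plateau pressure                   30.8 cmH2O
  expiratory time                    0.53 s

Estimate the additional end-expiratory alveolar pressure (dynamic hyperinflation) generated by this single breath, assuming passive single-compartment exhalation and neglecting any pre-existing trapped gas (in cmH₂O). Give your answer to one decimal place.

2.8

Flow: 77 L/min ÷ 60 = 1.2833 L/s.
R = (PIP − Pplat)/V̇ = (48.8 − 30.8) / 1.2833 = 18.0/1.2833 = 14.026 cmH2O·s/L.
C = Vt/(Pplat − PEEP) = 395.0 / (30.8 − 10) = 395.0/20.8 = 18.99 mL/cmH2O.
τ = R × C = 14.026 × 0.01899 L/cmH2O = 0.2664 s.
Fraction remaining = e^(−Te/τ) = e^(−0.53/0.2664) = 0.1368; trapped volume = 395.0 × 0.1368 = 54.036 mL.
Additional alveolar pressure from trapping ≈ V_trapped / C = 54.036 / 18.99 = 2.845 cmH2O.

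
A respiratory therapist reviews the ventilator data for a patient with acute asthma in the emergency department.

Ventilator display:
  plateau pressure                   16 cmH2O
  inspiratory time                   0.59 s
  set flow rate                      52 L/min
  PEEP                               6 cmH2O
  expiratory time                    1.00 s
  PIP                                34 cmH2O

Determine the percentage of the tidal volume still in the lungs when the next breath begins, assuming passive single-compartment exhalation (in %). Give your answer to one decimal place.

Flow: 52 L/min ÷ 60 = 0.8667 L/s.
Vt = flow × Ti = 0.8667 L/s × 0.59 s × 1000 mL/L = 511.35 mL.
R = (PIP − Pplat)/V̇ = (34 − 16) / 0.8667 = 18.0/0.8667 = 20.768 cmH2O·s/L.
C = Vt/(Pplat − PEEP) = 511.35 / (16 − 6) = 511.35/10.0 = 51.135 mL/cmH2O.
τ = R × C = 20.768 × 0.05114 L/cmH2O = 1.062 s.
Fraction remaining at end-expiration = e^(−Te/τ) = e^(−1.00/1.062) = 0.39 → 39.0%.

39.0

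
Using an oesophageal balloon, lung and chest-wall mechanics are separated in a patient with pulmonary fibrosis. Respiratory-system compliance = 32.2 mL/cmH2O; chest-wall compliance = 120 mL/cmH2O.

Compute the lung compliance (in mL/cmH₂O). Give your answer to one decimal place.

1/CL = 1/Crs − 1/Ccw.
1/CL = 1/32.2 − 1/120 = 0.02272.
CL = 44.014 mL/cmH2O.

44.0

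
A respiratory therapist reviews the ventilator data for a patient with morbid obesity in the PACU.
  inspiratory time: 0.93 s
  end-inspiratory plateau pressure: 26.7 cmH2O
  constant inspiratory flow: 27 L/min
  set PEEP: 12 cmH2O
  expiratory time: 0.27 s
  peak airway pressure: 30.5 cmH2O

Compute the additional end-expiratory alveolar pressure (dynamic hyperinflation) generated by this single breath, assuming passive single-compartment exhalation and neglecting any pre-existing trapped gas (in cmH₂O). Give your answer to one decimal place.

Flow: 27 L/min ÷ 60 = 0.45 L/s.
Vt = flow × Ti = 0.45 L/s × 0.93 s × 1000 mL/L = 418.5 mL.
R = (PIP − Pplat)/V̇ = (30.5 − 26.7) / 0.45 = 3.8/0.45 = 8.444 cmH2O·s/L.
C = Vt/(Pplat − PEEP) = 418.5 / (26.7 − 12) = 418.5/14.7 = 28.469 mL/cmH2O.
τ = R × C = 8.444 × 0.02847 L/cmH2O = 0.2404 s.
Fraction remaining = e^(−Te/τ) = e^(−0.27/0.2404) = 0.3253; trapped volume = 418.5 × 0.3253 = 136.14 mL.
Additional alveolar pressure from trapping ≈ V_trapped / C = 136.14 / 28.469 = 4.782 cmH2O.

4.8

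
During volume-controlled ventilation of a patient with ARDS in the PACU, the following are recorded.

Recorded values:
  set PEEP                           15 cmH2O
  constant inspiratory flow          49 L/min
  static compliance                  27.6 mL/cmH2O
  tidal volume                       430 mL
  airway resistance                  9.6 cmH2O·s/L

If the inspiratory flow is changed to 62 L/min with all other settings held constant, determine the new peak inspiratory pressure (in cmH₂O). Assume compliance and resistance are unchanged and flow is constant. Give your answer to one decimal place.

40.5

Flow: 49 L/min ÷ 60 = 0.8167 L/s.
New flow: 62 L/min ÷ 60 = 1.0333 L/s.
PIP = Vt/C + R·V̇ + PEEP (constant-flow equation of motion).
Only the resistive term changes: ΔPIP = R × ΔV̇ = 9.6 × (1.0333 − 0.8167) = 9.6 × 0.2166 = 2.079 cmH2O.
Original PIP = 430/27.6 + 9.6×0.8167 + 15 = 38.42 cmH2O; new PIP = 38.42 + (2.079) = 40.499 cmH2O.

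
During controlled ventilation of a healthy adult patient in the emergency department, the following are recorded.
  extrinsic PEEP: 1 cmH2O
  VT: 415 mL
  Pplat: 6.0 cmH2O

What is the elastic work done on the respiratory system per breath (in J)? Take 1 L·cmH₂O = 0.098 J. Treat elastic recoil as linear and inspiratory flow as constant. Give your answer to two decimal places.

0.10

Elastic work ≈ ½ × (Pplat − PEEP) × Vt = 0.5 × (6.0 − 1) × 0.415 L = 0.5 × 5.0 × 0.415 = 1.038 L·cmH2O.
× 0.098 J/(L·cmH2O) → 0.1017 J.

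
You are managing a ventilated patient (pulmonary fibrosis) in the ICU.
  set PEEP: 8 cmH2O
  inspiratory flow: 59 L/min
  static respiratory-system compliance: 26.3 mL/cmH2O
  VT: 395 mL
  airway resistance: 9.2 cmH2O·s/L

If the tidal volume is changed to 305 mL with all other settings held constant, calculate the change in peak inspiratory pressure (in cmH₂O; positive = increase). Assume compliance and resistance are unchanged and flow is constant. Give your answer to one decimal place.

-3.4

PIP = Vt/C + R·V̇ + PEEP (constant-flow equation of motion).
Only the elastic term changes: ΔPIP = ΔVt / C = (305 − 395) / 26.3 = -3.422 cmH2O.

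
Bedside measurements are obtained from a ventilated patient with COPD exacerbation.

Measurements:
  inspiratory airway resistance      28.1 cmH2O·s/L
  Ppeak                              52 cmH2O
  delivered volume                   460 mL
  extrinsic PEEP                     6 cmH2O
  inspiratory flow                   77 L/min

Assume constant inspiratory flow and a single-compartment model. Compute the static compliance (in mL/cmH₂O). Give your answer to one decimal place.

46.3

Flow: 77 L/min ÷ 60 = 1.2833 L/s.
Equation of motion (constant flow): PIP = Vt/C + R·V̇ + PEEP.
Vt/C = PIP − R·V̇ − PEEP = 52 − 28.1×1.2833 − 6 = 52 − 36.061 − 6 = 9.939 cmH2O.
C = Vt / 9.939 = 460 / 9.939 = 46.282 mL/cmH2O.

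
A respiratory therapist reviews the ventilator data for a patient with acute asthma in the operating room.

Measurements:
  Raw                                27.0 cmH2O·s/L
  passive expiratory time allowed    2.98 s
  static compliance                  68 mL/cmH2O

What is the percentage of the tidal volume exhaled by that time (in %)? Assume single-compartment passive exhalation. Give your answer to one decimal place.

τ = R × C = 27.0 × 68 mL/cmH2O = 27.0 × 0.068 L/cmH2O = 1.836 s.
Passive exhalation: V(t)/V₀ = e^(−t/τ) = e^(−2.98/1.836) = 0.1973.
Fraction exhaled = 1 − 0.1973 = 0.8027 → 80.27%.

80.3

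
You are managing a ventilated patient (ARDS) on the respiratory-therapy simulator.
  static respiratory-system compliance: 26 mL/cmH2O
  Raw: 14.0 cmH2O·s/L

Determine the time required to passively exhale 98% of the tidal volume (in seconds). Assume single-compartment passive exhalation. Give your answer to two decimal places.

τ = R × C = 14.0 × 26 mL/cmH2O = 14.0 × 0.026 L/cmH2O = 0.364 s.
Exhaled fraction f = 1 − e^(−t/τ) → t = −τ·ln(1 − f) = −0.364·ln(0.02) = 1.424 s.

1.42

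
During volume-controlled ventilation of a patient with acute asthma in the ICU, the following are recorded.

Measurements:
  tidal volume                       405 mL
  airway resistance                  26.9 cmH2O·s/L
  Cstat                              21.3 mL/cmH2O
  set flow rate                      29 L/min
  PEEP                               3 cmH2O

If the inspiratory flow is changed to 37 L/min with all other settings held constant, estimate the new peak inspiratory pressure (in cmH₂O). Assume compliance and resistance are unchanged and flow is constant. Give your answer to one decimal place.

38.6

Flow: 29 L/min ÷ 60 = 0.4833 L/s.
New flow: 37 L/min ÷ 60 = 0.6167 L/s.
PIP = Vt/C + R·V̇ + PEEP (constant-flow equation of motion).
Only the resistive term changes: ΔPIP = R × ΔV̇ = 26.9 × (0.6167 − 0.4833) = 26.9 × 0.1334 = 3.588 cmH2O.
Original PIP = 405/21.3 + 26.9×0.4833 + 3 = 35.015 cmH2O; new PIP = 35.015 + (3.588) = 38.603 cmH2O.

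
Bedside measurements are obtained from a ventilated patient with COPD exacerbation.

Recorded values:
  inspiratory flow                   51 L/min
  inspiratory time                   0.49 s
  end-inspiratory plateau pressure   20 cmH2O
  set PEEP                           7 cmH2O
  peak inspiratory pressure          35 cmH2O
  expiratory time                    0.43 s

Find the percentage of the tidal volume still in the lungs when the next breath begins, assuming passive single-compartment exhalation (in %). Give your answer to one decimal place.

Flow: 51 L/min ÷ 60 = 0.85 L/s.
Vt = flow × Ti = 0.85 L/s × 0.49 s × 1000 mL/L = 416.5 mL.
R = (PIP − Pplat)/V̇ = (35 − 20) / 0.85 = 15.0/0.85 = 17.647 cmH2O·s/L.
C = Vt/(Pplat − PEEP) = 416.5 / (20 − 7) = 416.5/13.0 = 32.038 mL/cmH2O.
τ = R × C = 17.647 × 0.03204 L/cmH2O = 0.5654 s.
Fraction remaining at end-expiration = e^(−Te/τ) = e^(−0.43/0.5654) = 0.4674 → 46.74%.

46.7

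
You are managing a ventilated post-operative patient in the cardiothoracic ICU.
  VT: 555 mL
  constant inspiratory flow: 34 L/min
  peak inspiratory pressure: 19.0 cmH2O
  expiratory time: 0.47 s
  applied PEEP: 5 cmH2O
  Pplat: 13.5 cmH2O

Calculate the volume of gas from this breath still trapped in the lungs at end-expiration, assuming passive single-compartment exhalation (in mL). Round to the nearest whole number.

Flow: 34 L/min ÷ 60 = 0.5667 L/s.
R = (PIP − Pplat)/V̇ = (19.0 − 13.5) / 0.5667 = 5.5/0.5667 = 9.705 cmH2O·s/L.
C = Vt/(Pplat − PEEP) = 555.0 / (13.5 − 5) = 555.0/8.5 = 65.294 mL/cmH2O.
τ = R × C = 9.705 × 0.06529 L/cmH2O = 0.6336 s.
Fraction remaining = e^(−Te/τ) = e^(−0.47/0.6336) = 0.4763.
Trapped volume = 555.0 × 0.4763 = 264.35 mL.

264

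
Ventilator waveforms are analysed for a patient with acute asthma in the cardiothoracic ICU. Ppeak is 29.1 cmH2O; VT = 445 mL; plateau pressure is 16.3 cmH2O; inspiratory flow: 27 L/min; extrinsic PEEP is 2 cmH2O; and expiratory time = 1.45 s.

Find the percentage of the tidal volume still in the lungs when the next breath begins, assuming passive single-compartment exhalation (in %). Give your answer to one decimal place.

Flow: 27 L/min ÷ 60 = 0.45 L/s.
R = (PIP − Pplat)/V̇ = (29.1 − 16.3) / 0.45 = 12.8/0.45 = 28.444 cmH2O·s/L.
C = Vt/(Pplat − PEEP) = 445.0 / (16.3 − 2) = 445.0/14.3 = 31.119 mL/cmH2O.
τ = R × C = 28.444 × 0.03112 L/cmH2O = 0.8852 s.
Fraction remaining at end-expiration = e^(−Te/τ) = e^(−1.45/0.8852) = 0.1944 → 19.44%.

19.4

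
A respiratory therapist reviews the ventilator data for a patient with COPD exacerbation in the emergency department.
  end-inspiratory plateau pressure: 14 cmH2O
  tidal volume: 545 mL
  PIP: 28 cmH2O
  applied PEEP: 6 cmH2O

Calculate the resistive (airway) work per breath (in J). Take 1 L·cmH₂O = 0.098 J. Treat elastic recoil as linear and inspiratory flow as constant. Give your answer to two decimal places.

With constant inspiratory flow the resistive pressure is constant at PIP − Pplat = 28 − 14 = 14.0 cmH2O, so resistive work = 14.0 × 0.545 = 7.63 L·cmH2O.
× 0.098 J/(L·cmH2O) → 0.7477 J.

0.75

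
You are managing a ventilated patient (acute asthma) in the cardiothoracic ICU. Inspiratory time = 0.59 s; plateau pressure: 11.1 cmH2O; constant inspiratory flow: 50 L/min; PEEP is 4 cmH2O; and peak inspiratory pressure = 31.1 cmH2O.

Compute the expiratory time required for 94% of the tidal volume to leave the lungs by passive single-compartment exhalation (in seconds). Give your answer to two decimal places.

4.68

Flow: 50 L/min ÷ 60 = 0.8333 L/s.
Vt = flow × Ti = 0.8333 L/s × 0.59 s × 1000 mL/L = 491.65 mL.
R = (PIP − Pplat)/V̇ = (31.1 − 11.1) / 0.8333 = 20.0/0.8333 = 24.001 cmH2O·s/L.
C = Vt/(Pplat − PEEP) = 491.65 / (11.1 − 4) = 491.65/7.1 = 69.246 mL/cmH2O.
τ = R × C = 24.001 × 0.06925 L/cmH2O = 1.662 s.
t = −τ·ln(1 − 0.94) = −1.662·ln(0.06) = 4.676 s.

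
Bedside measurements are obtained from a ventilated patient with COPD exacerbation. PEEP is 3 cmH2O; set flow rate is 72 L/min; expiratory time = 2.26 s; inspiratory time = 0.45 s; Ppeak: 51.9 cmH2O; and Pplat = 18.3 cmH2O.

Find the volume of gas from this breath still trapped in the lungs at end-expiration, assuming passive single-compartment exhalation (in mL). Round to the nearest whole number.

Flow: 72 L/min ÷ 60 = 1.2 L/s.
Vt = flow × Ti = 1.2 L/s × 0.45 s × 1000 mL/L = 540.0 mL.
R = (PIP − Pplat)/V̇ = (51.9 − 18.3) / 1.2 = 33.6/1.2 = 28.0 cmH2O·s/L.
C = Vt/(Pplat − PEEP) = 540.0 / (18.3 − 3) = 540.0/15.3 = 35.294 mL/cmH2O.
τ = R × C = 28.0 × 0.03529 L/cmH2O = 0.9881 s.
Fraction remaining = e^(−Te/τ) = e^(−2.26/0.9881) = 0.1015.
Trapped volume = 540.0 × 0.1015 = 54.81 mL.

55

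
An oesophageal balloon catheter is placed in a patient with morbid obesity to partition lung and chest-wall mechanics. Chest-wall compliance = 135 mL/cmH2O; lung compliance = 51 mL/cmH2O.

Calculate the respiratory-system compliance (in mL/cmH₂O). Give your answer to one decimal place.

Lung and chest wall are elastances in series: 1/Crs = 1/CL + 1/Ccw.
1/Crs = 1/51 + 1/135 = 0.02702.
Crs = 37.01 mL/cmH2O.

37.0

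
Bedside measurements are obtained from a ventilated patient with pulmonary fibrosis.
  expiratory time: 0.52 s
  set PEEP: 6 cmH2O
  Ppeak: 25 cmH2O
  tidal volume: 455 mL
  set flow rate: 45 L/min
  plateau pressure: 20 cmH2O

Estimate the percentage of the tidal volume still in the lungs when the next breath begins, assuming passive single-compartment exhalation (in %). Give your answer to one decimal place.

9.1

Flow: 45 L/min ÷ 60 = 0.75 L/s.
R = (PIP − Pplat)/V̇ = (25 − 20) / 0.75 = 5.0/0.75 = 6.667 cmH2O·s/L.
C = Vt/(Pplat − PEEP) = 455.0 / (20 − 6) = 455.0/14.0 = 32.5 mL/cmH2O.
τ = R × C = 6.667 × 0.0325 L/cmH2O = 0.2167 s.
Fraction remaining at end-expiration = e^(−Te/τ) = e^(−0.52/0.2167) = 0.09075 → 9.075%.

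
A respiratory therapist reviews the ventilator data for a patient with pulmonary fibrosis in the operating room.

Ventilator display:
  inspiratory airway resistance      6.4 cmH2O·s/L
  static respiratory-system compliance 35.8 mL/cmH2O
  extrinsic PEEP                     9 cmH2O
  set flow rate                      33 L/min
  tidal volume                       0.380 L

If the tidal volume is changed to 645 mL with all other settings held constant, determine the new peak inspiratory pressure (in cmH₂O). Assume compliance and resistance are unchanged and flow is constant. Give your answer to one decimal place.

30.5

Flow: 33 L/min ÷ 60 = 0.55 L/s.
PIP = Vt/C + R·V̇ + PEEP (constant-flow equation of motion).
Only the elastic term changes: ΔPIP = ΔVt / C = (645 − 380) / 35.8 = 7.402 cmH2O.
Original PIP = 380/35.8 + 6.4×0.55 + 9 = 23.135 cmH2O; new PIP = 23.135 + (7.402) = 30.537 cmH2O.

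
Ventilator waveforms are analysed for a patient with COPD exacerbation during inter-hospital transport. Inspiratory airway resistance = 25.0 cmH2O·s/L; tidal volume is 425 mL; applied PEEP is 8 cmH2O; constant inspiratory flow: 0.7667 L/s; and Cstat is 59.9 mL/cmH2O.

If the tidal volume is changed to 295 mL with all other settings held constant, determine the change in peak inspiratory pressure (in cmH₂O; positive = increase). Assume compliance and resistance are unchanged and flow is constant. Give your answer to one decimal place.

-2.2

PIP = Vt/C + R·V̇ + PEEP (constant-flow equation of motion).
Only the elastic term changes: ΔPIP = ΔVt / C = (295 − 425) / 59.9 = -2.17 cmH2O.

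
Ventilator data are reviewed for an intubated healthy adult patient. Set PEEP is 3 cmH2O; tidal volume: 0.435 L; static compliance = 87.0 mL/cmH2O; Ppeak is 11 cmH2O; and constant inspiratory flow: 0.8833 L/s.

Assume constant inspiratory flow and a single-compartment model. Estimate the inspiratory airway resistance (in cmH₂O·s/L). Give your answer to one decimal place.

3.4

Equation of motion (constant flow): PIP = Vt/C + R·V̇ + PEEP.
R·V̇ = PIP − Vt/C − PEEP = 11 − 435/87.0 − 3 = 11 − 5.0 − 3 = 3.0 cmH2O.
R = 3.0 / 0.8833 = 3.396 cmH2O·s/L.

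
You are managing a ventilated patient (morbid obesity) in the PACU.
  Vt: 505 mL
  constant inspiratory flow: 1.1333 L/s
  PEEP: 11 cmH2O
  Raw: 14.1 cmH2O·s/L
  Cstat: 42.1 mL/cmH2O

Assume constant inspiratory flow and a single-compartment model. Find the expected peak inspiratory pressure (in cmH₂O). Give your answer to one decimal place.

Equation of motion (constant flow): PIP = Vt/C + R·V̇ + PEEP.
PIP = 505/42.1 + 14.1×1.1333 + 11 = 11.995 + 15.98 + 11 = 38.975 cmH2O.

39.0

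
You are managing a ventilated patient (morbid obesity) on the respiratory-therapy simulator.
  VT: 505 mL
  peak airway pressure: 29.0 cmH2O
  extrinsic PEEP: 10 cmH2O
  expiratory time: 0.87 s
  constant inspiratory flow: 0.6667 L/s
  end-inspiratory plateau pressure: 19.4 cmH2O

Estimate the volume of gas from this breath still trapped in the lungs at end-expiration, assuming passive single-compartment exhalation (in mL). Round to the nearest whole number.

R = (PIP − Pplat)/V̇ = (29.0 − 19.4) / 0.6667 = 9.6/0.6667 = 14.399 cmH2O·s/L.
C = Vt/(Pplat − PEEP) = 505.0 / (19.4 − 10) = 505.0/9.4 = 53.723 mL/cmH2O.
τ = R × C = 14.399 × 0.05372 L/cmH2O = 0.7735 s.
Fraction remaining = e^(−Te/τ) = e^(−0.87/0.7735) = 0.3247.
Trapped volume = 505.0 × 0.3247 = 163.97 mL.

164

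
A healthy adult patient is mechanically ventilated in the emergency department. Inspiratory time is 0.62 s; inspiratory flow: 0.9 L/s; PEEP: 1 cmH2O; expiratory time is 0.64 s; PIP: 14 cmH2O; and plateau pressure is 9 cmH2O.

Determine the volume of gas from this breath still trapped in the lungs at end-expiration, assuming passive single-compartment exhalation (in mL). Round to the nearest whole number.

Vt = flow × Ti = 0.9 L/s × 0.62 s × 1000 mL/L = 558.0 mL.
R = (PIP − Pplat)/V̇ = (14 − 9) / 0.9 = 5.0/0.9 = 5.556 cmH2O·s/L.
C = Vt/(Pplat − PEEP) = 558.0 / (9 − 1) = 558.0/8.0 = 69.75 mL/cmH2O.
τ = R × C = 5.556 × 0.06975 L/cmH2O = 0.3875 s.
Fraction remaining = e^(−Te/τ) = e^(−0.64/0.3875) = 0.1917.
Trapped volume = 558.0 × 0.1917 = 106.97 mL.

107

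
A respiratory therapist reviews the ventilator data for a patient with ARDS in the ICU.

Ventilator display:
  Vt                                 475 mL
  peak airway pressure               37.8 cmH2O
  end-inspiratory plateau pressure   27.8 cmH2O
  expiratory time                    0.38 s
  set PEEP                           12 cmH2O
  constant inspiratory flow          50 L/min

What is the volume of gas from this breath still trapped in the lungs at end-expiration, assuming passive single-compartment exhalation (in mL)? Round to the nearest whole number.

166

Flow: 50 L/min ÷ 60 = 0.8333 L/s.
R = (PIP − Pplat)/V̇ = (37.8 − 27.8) / 0.8333 = 10.0/0.8333 = 12.0 cmH2O·s/L.
C = Vt/(Pplat − PEEP) = 475.0 / (27.8 − 12) = 475.0/15.8 = 30.063 mL/cmH2O.
τ = R × C = 12.0 × 0.03006 L/cmH2O = 0.3607 s.
Fraction remaining = e^(−Te/τ) = e^(−0.38/0.3607) = 0.3487.
Trapped volume = 475.0 × 0.3487 = 165.63 mL.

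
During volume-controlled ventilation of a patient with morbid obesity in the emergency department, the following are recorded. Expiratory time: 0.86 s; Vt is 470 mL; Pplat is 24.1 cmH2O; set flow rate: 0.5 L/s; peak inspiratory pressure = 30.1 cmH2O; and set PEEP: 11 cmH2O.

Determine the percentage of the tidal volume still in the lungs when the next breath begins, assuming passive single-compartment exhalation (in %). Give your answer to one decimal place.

13.6

R = (PIP − Pplat)/V̇ = (30.1 − 24.1) / 0.5 = 6.0/0.5 = 12.0 cmH2O·s/L.
C = Vt/(Pplat − PEEP) = 470.0 / (24.1 − 11) = 470.0/13.1 = 35.878 mL/cmH2O.
τ = R × C = 12.0 × 0.03588 L/cmH2O = 0.4306 s.
Fraction remaining at end-expiration = e^(−Te/τ) = e^(−0.86/0.4306) = 0.1357 → 13.57%.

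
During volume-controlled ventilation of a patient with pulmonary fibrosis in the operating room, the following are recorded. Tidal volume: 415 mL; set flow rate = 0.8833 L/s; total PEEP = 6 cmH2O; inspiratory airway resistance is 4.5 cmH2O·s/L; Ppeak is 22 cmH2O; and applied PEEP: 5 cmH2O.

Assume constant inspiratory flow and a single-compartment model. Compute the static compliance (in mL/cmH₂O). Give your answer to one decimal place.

34.5

Total PEEP = 6 cmH2O (set 5 + intrinsic 1); this is the baseline alveolar pressure.
Equation of motion (constant flow): PIP = Vt/C + R·V̇ + PEEP.
Vt/C = PIP − R·V̇ − PEEP = 22 − 4.5×0.8833 − 6 = 22 − 3.975 − 6 = 12.025 cmH2O.
C = Vt / 12.025 = 415 / 12.025 = 34.511 mL/cmH2O.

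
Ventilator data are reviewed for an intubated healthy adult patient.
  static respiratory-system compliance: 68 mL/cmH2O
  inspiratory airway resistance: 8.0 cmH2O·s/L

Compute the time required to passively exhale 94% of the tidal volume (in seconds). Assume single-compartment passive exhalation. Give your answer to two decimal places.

τ = R × C = 8.0 × 68 mL/cmH2O = 8.0 × 0.068 L/cmH2O = 0.544 s.
Exhaled fraction f = 1 − e^(−t/τ) → t = −τ·ln(1 − f) = −0.544·ln(0.06) = 1.53 s.

1.53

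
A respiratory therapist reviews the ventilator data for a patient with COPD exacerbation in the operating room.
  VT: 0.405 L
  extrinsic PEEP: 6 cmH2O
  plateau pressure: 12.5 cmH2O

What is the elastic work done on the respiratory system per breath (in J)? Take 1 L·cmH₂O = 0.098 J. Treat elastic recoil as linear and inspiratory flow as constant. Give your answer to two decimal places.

0.13

Elastic work ≈ ½ × (Pplat − PEEP) × Vt = 0.5 × (12.5 − 6) × 0.405 L = 0.5 × 6.5 × 0.405 = 1.316 L·cmH2O.
× 0.098 J/(L·cmH2O) → 0.129 J.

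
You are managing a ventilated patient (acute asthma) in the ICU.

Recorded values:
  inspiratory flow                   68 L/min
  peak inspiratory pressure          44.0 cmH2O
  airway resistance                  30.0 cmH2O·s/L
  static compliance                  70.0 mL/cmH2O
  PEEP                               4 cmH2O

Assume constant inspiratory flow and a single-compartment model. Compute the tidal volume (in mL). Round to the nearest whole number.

420

Flow: 68 L/min ÷ 60 = 1.1333 L/s.
Equation of motion (constant flow): PIP = Vt/C + R·V̇ + PEEP.
Vt/C = PIP − R·V̇ − PEEP = 44.0 − 33.999 − 4 = 6.001 cmH2O.
Vt = C × 6.001 = 70.0 × 6.001 = 420.07 mL.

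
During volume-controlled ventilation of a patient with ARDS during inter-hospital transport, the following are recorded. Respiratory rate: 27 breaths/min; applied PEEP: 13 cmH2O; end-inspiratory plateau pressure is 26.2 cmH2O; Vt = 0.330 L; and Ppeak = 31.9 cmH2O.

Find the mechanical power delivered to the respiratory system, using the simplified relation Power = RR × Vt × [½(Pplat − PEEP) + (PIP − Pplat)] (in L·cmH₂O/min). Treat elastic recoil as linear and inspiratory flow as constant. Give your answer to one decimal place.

109.6

Per-breath work = Vt × [½(Pplat−PEEP) + (PIP−Pplat)] = 0.330 × [0.5×13.2 + 5.7] = 0.330 × 12.3 = 4.059 L·cmH2O.
Power = 27 × 4.059 = 109.59 L·cmH2O/min.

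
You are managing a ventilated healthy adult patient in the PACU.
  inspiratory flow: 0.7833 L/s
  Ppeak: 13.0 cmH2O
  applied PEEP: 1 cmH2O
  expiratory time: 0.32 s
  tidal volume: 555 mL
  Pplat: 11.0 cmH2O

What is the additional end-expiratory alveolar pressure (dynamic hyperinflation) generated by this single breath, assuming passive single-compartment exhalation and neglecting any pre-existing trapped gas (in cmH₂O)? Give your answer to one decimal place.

R = (PIP − Pplat)/V̇ = (13.0 − 11.0) / 0.7833 = 2.0/0.7833 = 2.553 cmH2O·s/L.
C = Vt/(Pplat − PEEP) = 555.0 / (11.0 − 1) = 555.0/10.0 = 55.5 mL/cmH2O.
τ = R × C = 2.553 × 0.0555 L/cmH2O = 0.1417 s.
Fraction remaining = e^(−Te/τ) = e^(−0.32/0.1417) = 0.1045; trapped volume = 555.0 × 0.1045 = 57.998 mL.
Additional alveolar pressure from trapping ≈ V_trapped / C = 57.998 / 55.5 = 1.045 cmH2O.

1.0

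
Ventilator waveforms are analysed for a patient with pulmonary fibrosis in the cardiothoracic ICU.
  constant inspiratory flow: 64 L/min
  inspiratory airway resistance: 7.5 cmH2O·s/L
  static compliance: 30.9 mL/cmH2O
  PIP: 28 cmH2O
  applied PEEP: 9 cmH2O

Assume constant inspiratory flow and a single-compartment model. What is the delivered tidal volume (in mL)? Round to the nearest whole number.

340

Flow: 64 L/min ÷ 60 = 1.0667 L/s.
Equation of motion (constant flow): PIP = Vt/C + R·V̇ + PEEP.
Vt/C = PIP − R·V̇ − PEEP = 28 − 8.0 − 9 = 11.0 cmH2O.
Vt = C × 11.0 = 30.9 × 11.0 = 339.9 mL.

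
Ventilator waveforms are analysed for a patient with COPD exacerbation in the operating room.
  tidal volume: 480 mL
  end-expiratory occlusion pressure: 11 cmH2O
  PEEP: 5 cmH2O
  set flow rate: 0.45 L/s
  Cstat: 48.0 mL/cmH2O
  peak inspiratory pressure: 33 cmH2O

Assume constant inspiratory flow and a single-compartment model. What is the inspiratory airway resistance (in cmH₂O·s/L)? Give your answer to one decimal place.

Total PEEP = 11 cmH2O (set 5 + intrinsic 6); this is the baseline alveolar pressure.
Equation of motion (constant flow): PIP = Vt/C + R·V̇ + PEEP.
R·V̇ = PIP − Vt/C − PEEP = 33 − 480/48.0 − 11 = 33 − 10.0 − 11 = 12.0 cmH2O.
R = 12.0 / 0.45 = 26.667 cmH2O·s/L.

26.7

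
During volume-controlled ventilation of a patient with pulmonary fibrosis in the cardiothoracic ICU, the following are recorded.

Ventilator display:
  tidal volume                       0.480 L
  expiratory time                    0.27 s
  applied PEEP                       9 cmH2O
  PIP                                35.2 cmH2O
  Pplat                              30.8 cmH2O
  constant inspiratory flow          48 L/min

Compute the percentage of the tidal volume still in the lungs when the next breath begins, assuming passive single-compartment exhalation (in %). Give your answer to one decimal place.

Flow: 48 L/min ÷ 60 = 0.8 L/s.
R = (PIP − Pplat)/V̇ = (35.2 − 30.8) / 0.8 = 4.4/0.8 = 5.5 cmH2O·s/L.
C = Vt/(Pplat − PEEP) = 480.0 / (30.8 − 9) = 480.0/21.8 = 22.018 mL/cmH2O.
τ = R × C = 5.5 × 0.02202 L/cmH2O = 0.1211 s.
Fraction remaining at end-expiration = e^(−Te/τ) = e^(−0.27/0.1211) = 0.1076 → 10.76%.

10.8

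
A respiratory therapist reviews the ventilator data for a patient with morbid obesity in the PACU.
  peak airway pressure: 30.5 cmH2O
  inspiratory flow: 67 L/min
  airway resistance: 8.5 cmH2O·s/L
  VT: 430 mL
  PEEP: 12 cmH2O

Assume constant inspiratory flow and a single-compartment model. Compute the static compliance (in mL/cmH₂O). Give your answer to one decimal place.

Flow: 67 L/min ÷ 60 = 1.1167 L/s.
Equation of motion (constant flow): PIP = Vt/C + R·V̇ + PEEP.
Vt/C = PIP − R·V̇ − PEEP = 30.5 − 8.5×1.1167 − 12 = 30.5 − 9.492 − 12 = 9.008 cmH2O.
C = Vt / 9.008 = 430 / 9.008 = 47.735 mL/cmH2O.

47.7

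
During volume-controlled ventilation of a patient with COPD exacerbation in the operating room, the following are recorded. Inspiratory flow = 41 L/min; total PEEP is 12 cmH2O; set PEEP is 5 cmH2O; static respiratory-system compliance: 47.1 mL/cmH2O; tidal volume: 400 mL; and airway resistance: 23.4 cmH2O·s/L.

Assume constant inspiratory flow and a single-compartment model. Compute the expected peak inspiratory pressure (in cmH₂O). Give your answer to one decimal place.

Flow: 41 L/min ÷ 60 = 0.6833 L/s.
Total PEEP = 12 cmH2O (set 5 + intrinsic 7); this is the baseline alveolar pressure.
Equation of motion (constant flow): PIP = Vt/C + R·V̇ + PEEP.
PIP = 400/47.1 + 23.4×0.6833 + 12 = 8.493 + 15.989 + 12 = 36.482 cmH2O.

36.5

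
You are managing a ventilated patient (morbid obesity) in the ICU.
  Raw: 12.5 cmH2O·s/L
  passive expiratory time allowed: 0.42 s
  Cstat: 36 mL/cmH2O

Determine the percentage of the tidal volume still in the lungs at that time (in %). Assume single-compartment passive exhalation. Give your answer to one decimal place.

39.3

τ = R × C = 12.5 × 36 mL/cmH2O = 12.5 × 0.036 L/cmH2O = 0.45 s.
Passive exhalation: V(t)/V₀ = e^(−t/τ) = e^(−0.42/0.45) = 0.3932.
Fraction remaining = 0.3932 → 39.32%.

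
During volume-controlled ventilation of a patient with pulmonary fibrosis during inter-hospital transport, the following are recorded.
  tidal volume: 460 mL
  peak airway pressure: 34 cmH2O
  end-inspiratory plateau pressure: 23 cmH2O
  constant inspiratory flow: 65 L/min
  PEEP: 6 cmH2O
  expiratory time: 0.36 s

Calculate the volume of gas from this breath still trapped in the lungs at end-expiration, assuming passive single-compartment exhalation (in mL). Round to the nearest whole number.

Flow: 65 L/min ÷ 60 = 1.0833 L/s.
R = (PIP − Pplat)/V̇ = (34 − 23) / 1.0833 = 11.0/1.0833 = 10.154 cmH2O·s/L.
C = Vt/(Pplat − PEEP) = 460.0 / (23 − 6) = 460.0/17.0 = 27.059 mL/cmH2O.
τ = R × C = 10.154 × 0.02706 L/cmH2O = 0.2748 s.
Fraction remaining = e^(−Te/τ) = e^(−0.36/0.2748) = 0.2698.
Trapped volume = 460.0 × 0.2698 = 124.11 mL.

124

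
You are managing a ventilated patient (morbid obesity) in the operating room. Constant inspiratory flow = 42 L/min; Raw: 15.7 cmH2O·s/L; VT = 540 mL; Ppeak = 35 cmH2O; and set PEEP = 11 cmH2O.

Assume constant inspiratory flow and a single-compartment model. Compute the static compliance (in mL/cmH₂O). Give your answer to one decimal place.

Flow: 42 L/min ÷ 60 = 0.7 L/s.
Equation of motion (constant flow): PIP = Vt/C + R·V̇ + PEEP.
Vt/C = PIP − R·V̇ − PEEP = 35 − 15.7×0.7 − 11 = 35 − 10.99 − 11 = 13.01 cmH2O.
C = Vt / 13.01 = 540 / 13.01 = 41.507 mL/cmH2O.

41.5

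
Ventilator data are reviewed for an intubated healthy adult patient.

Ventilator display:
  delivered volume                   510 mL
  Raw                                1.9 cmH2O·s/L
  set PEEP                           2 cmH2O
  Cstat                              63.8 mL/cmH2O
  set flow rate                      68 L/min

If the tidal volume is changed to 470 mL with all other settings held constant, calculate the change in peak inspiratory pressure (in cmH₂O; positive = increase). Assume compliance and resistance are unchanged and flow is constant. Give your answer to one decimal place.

-0.6

PIP = Vt/C + R·V̇ + PEEP (constant-flow equation of motion).
Only the elastic term changes: ΔPIP = ΔVt / C = (470 − 510) / 63.8 = -0.627 cmH2O.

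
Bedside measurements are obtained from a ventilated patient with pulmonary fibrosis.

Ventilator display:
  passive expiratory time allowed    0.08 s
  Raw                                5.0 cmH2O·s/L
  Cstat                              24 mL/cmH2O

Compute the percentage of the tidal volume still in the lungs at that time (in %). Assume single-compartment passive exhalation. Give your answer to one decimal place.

51.3

τ = R × C = 5.0 × 24 mL/cmH2O = 5.0 × 0.024 L/cmH2O = 0.12 s.
Passive exhalation: V(t)/V₀ = e^(−t/τ) = e^(−0.08/0.12) = 0.5134.
Fraction remaining = 0.5134 → 51.34%.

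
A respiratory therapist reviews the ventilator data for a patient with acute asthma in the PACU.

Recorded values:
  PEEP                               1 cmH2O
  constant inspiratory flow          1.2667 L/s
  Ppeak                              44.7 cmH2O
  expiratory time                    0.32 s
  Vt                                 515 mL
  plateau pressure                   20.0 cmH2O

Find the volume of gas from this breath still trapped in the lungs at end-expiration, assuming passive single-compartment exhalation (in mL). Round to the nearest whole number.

281

R = (PIP − Pplat)/V̇ = (44.7 − 20.0) / 1.2667 = 24.7/1.2667 = 19.499 cmH2O·s/L.
C = Vt/(Pplat − PEEP) = 515.0 / (20.0 − 1) = 515.0/19.0 = 27.105 mL/cmH2O.
τ = R × C = 19.499 × 0.02711 L/cmH2O = 0.5286 s.
Fraction remaining = e^(−Te/τ) = e^(−0.32/0.5286) = 0.5459.
Trapped volume = 515.0 × 0.5459 = 281.14 mL.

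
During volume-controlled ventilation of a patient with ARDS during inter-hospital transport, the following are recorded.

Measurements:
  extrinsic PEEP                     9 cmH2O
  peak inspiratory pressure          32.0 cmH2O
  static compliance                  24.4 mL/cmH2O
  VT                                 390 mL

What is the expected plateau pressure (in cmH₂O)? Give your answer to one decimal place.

Pplat = PEEP + Vt / Cstat = 9 + 390 / 24.4 = 9 + 15.984 = 24.984 cmH2O.

25.0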